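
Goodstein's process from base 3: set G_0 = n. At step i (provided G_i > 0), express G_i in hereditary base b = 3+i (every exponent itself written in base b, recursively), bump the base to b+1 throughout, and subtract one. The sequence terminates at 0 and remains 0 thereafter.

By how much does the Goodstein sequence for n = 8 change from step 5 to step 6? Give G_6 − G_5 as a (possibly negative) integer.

i=0: 8 = 2·3 + 2 (b=3); 3→4: 2·4 + 2 = 10; 10−1 = 9
i=1: 9 = 2·4 + 1 (b=4); 4→5: 2·5 + 1 = 11; 11−1 = 10
i=2: 10 = 2·5 (b=5); 5→6: 2·6 = 12; 12−1 = 11
i=3: 11 = 6 + 5 (b=6); 6→7: 7 + 5 = 12; 12−1 = 11
i=4: 11 = 7 + 4 (b=7); 7→8: 8 + 4 = 12; 12−1 = 11
i=5: 11 = 8 + 3 (b=8); 8→9: 9 + 3 = 12; 12−1 = 11

0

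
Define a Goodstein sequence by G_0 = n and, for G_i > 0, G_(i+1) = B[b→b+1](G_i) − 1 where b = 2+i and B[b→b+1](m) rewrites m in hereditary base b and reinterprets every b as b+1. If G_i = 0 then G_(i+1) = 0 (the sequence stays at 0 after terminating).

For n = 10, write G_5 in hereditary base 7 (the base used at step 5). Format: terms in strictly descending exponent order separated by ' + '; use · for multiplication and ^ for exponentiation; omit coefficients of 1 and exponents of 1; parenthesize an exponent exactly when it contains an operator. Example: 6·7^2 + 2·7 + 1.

G_0 = 10. HB_2(10) = 2^(2 + 1) + 2. Bump = 84. G_1 = 83.
G_1 = 83. HB_3(83) = 3^(3 + 1) + 2. Bump = 1026. G_2 = 1025.
G_2 = 1025. HB_4(1025) = 4^(4 + 1) + 1. Bump = 15626. G_3 = 15625.
G_3 = 15625. HB_5(15625) = 5^(5 + 1). Bump = 279936. G_4 = 279935.
G_4 = 279935. HB_6(279935) = 5·6^6 + 5·6^5 + 5·6^4 + 5·6^3 + 5·6^2 + 5·6 + 5. Bump = 4215755. G_5 = 4215754.
G_5 = 4215754. HB_7(4215754) = 5·7^7 + 5·7^5 + 5·7^4 + 5·7^3 + 5·7^2 + 5·7 + 4. Bump = 84073324. G_6 = 84073323.

5·7^7 + 5·7^5 + 5·7^4 + 5·7^3 + 5·7^2 + 5·7 + 4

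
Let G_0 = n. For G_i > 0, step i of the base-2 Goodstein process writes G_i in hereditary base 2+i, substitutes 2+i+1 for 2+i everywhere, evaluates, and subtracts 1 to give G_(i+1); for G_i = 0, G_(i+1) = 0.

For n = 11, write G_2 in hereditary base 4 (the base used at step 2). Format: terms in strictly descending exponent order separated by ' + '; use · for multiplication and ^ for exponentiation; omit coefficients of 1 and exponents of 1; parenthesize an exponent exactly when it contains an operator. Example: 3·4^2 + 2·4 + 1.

G_0 = 11. HB_2(11) = 2^(2 + 1) + 2 + 1. Bump = 85. G_1 = 84.
G_1 = 84. HB_3(84) = 3^(3 + 1) + 3. Bump = 1028. G_2 = 1027.
G_2 = 1027. HB_4(1027) = 4^(4 + 1) + 3. Bump = 15628. G_3 = 15627.

4^(4 + 1) + 3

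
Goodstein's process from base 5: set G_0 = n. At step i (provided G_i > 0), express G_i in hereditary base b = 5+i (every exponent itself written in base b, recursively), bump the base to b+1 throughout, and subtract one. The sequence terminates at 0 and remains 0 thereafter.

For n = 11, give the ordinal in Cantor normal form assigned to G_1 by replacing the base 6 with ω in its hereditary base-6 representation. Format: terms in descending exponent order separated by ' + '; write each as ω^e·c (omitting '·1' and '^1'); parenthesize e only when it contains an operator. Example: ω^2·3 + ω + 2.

G_0=11  [base 5] 2·5 + 1  →[5↦6]→  2·6 + 1 = 13  −1 ⇒ G_1=12
G_1=12  [base 6] 2·6  →[6↦7]→  2·7 = 14  −1 ⇒ G_2=13

ω·2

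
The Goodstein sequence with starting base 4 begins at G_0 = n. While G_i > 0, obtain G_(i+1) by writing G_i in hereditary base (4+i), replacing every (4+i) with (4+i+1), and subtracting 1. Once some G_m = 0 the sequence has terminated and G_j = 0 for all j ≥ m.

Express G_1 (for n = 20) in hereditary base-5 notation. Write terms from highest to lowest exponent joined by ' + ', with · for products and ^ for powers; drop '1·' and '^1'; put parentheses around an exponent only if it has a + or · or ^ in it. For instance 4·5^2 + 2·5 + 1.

step 0: 20 = 4^2 + 4; sub 5 for 4: 5^2 + 5; = 30; G_1 = 30−1 = 29
step 1: 29 = 5^2 + 4; sub 6 for 5: 6^2 + 4; = 40; G_2 = 40−1 = 39

5^2 + 4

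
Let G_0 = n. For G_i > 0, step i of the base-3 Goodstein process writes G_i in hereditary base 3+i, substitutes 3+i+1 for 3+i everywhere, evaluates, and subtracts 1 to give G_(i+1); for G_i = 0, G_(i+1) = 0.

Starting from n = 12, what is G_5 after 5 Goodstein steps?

12 —HB3→ 3^2 + 3 —bump→ 4^2 + 4 = 20 —(−1)→ 19
19 —HB4→ 4^2 + 3 —bump→ 5^2 + 3 = 28 —(−1)→ 27
27 —HB5→ 5^2 + 2 —bump→ 6^2 + 2 = 38 —(−1)→ 37
37 —HB6→ 6^2 + 1 —bump→ 7^2 + 1 = 50 —(−1)→ 49
49 —HB7→ 7^2 —bump→ 8^2 = 64 —(−1)→ 63
63 —HB8→ 7·8 + 7 —bump→ 7·9 + 7 = 70 —(−1)→ 69

63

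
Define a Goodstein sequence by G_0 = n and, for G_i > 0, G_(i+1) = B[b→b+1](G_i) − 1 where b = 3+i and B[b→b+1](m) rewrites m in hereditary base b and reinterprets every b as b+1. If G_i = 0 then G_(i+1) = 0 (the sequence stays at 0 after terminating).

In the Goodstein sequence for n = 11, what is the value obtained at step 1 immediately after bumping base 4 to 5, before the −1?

G_0=11  [base 3] 3^2 + 2  →[3↦4]→  4^2 + 2 = 18  −1 ⇒ G_1=17
G_1=17  [base 4] 4^2 + 1  →[4↦5]→  5^2 + 1 = 26  −1 ⇒ G_2=25

26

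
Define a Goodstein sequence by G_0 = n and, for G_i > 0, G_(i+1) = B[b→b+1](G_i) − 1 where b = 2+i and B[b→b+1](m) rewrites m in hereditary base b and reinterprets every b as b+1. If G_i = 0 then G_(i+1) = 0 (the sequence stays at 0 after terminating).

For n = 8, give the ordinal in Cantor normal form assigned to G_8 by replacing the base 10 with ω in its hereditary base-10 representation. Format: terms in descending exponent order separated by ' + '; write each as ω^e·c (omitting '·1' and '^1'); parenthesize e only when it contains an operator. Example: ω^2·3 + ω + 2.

G_0 = 8. HB_2(8) = 2^(2 + 1). Bump = 81. G_1 = 80.
G_1 = 80. HB_3(80) = 2·3^3 + 2·3^2 + 2·3 + 2. Bump = 554. G_2 = 553.
G_2 = 553. HB_4(553) = 2·4^4 + 2·4^2 + 2·4 + 1. Bump = 6311. G_3 = 6310.
G_3 = 6310. HB_5(6310) = 2·5^5 + 2·5^2 + 2·5. Bump = 93396. G_4 = 93395.
G_4 = 93395. HB_6(93395) = 2·6^6 + 2·6^2 + 6 + 5. Bump = 1647196. G_5 = 1647195.
G_5 = 1647195. HB_7(1647195) = 2·7^7 + 2·7^2 + 7 + 4. Bump = 33554572. G_6 = 33554571.
G_6 = 33554571. HB_8(33554571) = 2·8^8 + 2·8^2 + 8 + 3. Bump = 774841152. G_7 = 774841151.
G_7 = 774841151. HB_9(774841151) = 2·9^9 + 2·9^2 + 9 + 2. Bump = 20000000212. G_8 = 20000000211.
G_8 = 20000000211. HB_10(20000000211) = 2·10^10 + 2·10^2 + 10 + 1. Bump = 570623341476. G_9 = 570623341475.

ω^ω·2 + ω^2·2 + ω + 1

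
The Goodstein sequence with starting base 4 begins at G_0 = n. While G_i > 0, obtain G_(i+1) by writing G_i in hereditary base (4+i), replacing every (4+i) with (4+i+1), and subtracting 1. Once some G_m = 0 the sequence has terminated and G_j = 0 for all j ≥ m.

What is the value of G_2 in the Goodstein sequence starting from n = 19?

37

(0) 19|_4 = 4^2 + 3 ↦ 5^2 + 3|_5 = 28 ⇒ 27
(1) 27|_5 = 5^2 + 2 ↦ 6^2 + 2|_6 = 38 ⇒ 37
(2) 37|_6 = 6^2 + 1 ↦ 7^2 + 1|_7 = 50 ⇒ 49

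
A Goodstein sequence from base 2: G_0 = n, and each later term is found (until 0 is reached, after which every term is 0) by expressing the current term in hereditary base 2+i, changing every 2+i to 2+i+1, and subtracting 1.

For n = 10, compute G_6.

84073323

(0) 10|_2 = 2^(2 + 1) + 2 ↦ 3^(3 + 1) + 3|_3 = 84 ⇒ 83
(1) 83|_3 = 3^(3 + 1) + 2 ↦ 4^(4 + 1) + 2|_4 = 1026 ⇒ 1025
(2) 1025|_4 = 4^(4 + 1) + 1 ↦ 5^(5 + 1) + 1|_5 = 15626 ⇒ 15625
(3) 15625|_5 = 5^(5 + 1) ↦ 6^(6 + 1)|_6 = 279936 ⇒ 279935
(4) 279935|_6 = 5·6^6 + 5·6^5 + 5·6^4 + 5·6^3 + 5·6^2 + 5·6 + 5 ↦ 5·7^7 + 5·7^5 + 5·7^4 + 5·7^3 + 5·7^2 + 5·7 + 5|_7 = 4215755 ⇒ 4215754
(5) 4215754|_7 = 5·7^7 + 5·7^5 + 5·7^4 + 5·7^3 + 5·7^2 + 5·7 + 4 ↦ 5·8^8 + 5·8^5 + 5·8^4 + 5·8^3 + 5·8^2 + 5·8 + 4|_8 = 84073324 ⇒ 84073323
(6) 84073323|_8 = 5·8^8 + 5·8^5 + 5·8^4 + 5·8^3 + 5·8^2 + 5·8 + 3 ↦ 5·9^9 + 5·9^5 + 5·9^4 + 5·9^3 + 5·9^2 + 5·9 + 3|_9 = 1937434593 ⇒ 1937434592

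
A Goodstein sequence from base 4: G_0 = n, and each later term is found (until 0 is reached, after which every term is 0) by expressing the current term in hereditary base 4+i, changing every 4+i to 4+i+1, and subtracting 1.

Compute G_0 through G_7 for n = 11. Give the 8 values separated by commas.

step 0: 11 = 2·4 + 3; sub 5 for 4: 2·5 + 3; = 13; G_1 = 13−1 = 12
step 1: 12 = 2·5 + 2; sub 6 for 5: 2·6 + 2; = 14; G_2 = 14−1 = 13
step 2: 13 = 2·6 + 1; sub 7 for 6: 2·7 + 1; = 15; G_3 = 15−1 = 14
step 3: 14 = 2·7; sub 8 for 7: 2·8; = 16; G_4 = 16−1 = 15
step 4: 15 = 8 + 7; sub 9 for 8: 9 + 7; = 16; G_5 = 16−1 = 15
step 5: 15 = 9 + 6; sub 10 for 9: 10 + 6; = 16; G_6 = 16−1 = 15
step 6: 15 = 10 + 5; sub 11 for 10: 11 + 5; = 16; G_7 = 16−1 = 15

11, 12, 13, 14, 15, 15, 15, 15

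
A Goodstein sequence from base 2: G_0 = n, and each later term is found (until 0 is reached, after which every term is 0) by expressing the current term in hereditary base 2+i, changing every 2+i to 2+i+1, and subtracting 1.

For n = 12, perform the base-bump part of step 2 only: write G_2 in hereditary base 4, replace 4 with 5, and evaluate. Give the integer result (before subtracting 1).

15686

base 2: 12 = 2^(2 + 1) + 2^2; at 3: 3^(3 + 1) + 3^3 = 108; next = 107
base 3: 107 = 3^(3 + 1) + 2·3^2 + 2·3 + 2; at 4: 4^(4 + 1) + 2·4^2 + 2·4 + 2 = 1066; next = 1065
base 4: 1065 = 4^(4 + 1) + 2·4^2 + 2·4 + 1; at 5: 5^(5 + 1) + 2·5^2 + 2·5 + 1 = 15686; next = 15685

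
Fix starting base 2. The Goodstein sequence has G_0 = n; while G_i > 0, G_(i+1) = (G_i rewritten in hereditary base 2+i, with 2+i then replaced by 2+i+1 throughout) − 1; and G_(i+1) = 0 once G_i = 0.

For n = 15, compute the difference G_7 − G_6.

G_0=15  [base 2] 2^(2 + 1) + 2^2 + 2 + 1  →[2↦3]→  3^(3 + 1) + 3^3 + 3 + 1 = 112  −1 ⇒ G_1=111
G_1=111  [base 3] 3^(3 + 1) + 3^3 + 3  →[3↦4]→  4^(4 + 1) + 4^4 + 4 = 1284  −1 ⇒ G_2=1283
G_2=1283  [base 4] 4^(4 + 1) + 4^4 + 3  →[4↦5]→  5^(5 + 1) + 5^5 + 3 = 18753  −1 ⇒ G_3=18752
G_3=18752  [base 5] 5^(5 + 1) + 5^5 + 2  →[5↦6]→  6^(6 + 1) + 6^6 + 2 = 326594  −1 ⇒ G_4=326593
G_4=326593  [base 6] 6^(6 + 1) + 6^6 + 1  →[6↦7]→  7^(7 + 1) + 7^7 + 1 = 6588345  −1 ⇒ G_5=6588344
G_5=6588344  [base 7] 7^(7 + 1) + 7^7  →[7↦8]→  8^(8 + 1) + 8^8 = 150994944  −1 ⇒ G_6=150994943
G_6=150994943  [base 8] 8^(8 + 1) + 7·8^7 + 7·8^6 + 7·8^5 + 7·8^4 + 7·8^3 + 7·8^2 + 7·8 + 7  →[8↦9]→  9^(9 + 1) + 7·9^7 + 7·9^6 + 7·9^5 + 7·9^4 + 7·9^3 + 7·9^2 + 7·9 + 7 = 3524450281  −1 ⇒ G_7=3524450280

3373455337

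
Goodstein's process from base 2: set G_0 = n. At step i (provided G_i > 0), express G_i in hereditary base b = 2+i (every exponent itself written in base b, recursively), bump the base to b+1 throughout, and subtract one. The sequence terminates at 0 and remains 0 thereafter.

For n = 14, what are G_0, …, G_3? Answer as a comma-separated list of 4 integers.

G_0=14  [base 2] 2^(2 + 1) + 2^2 + 2  →[2↦3]→  3^(3 + 1) + 3^3 + 3 = 111  −1 ⇒ G_1=110
G_1=110  [base 3] 3^(3 + 1) + 3^3 + 2  →[3↦4]→  4^(4 + 1) + 4^4 + 2 = 1282  −1 ⇒ G_2=1281
G_2=1281  [base 4] 4^(4 + 1) + 4^4 + 1  →[4↦5]→  5^(5 + 1) + 5^5 + 1 = 18751  −1 ⇒ G_3=18750

14, 110, 1281, 18750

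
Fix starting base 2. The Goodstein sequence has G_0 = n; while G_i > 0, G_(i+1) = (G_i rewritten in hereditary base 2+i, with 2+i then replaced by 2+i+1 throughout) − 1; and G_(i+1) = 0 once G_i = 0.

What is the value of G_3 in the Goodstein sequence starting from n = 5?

467

step 0: 5 = 2^2 + 1; sub 3 for 2: 3^3 + 1; = 28; G_1 = 28−1 = 27
step 1: 27 = 3^3; sub 4 for 3: 4^4; = 256; G_2 = 256−1 = 255
step 2: 255 = 3·4^3 + 3·4^2 + 3·4 + 3; sub 5 for 4: 3·5^3 + 3·5^2 + 3·5 + 3; = 468; G_3 = 468−1 = 467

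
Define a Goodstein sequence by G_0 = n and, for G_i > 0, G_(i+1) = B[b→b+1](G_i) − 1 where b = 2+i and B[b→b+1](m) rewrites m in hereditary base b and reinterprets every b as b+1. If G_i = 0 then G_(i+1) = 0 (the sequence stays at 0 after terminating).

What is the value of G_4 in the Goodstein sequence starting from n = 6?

46655

i=0: 6 = 2^2 + 2 (b=2); 2→3: 3^3 + 3 = 30; 30−1 = 29
i=1: 29 = 3^3 + 2 (b=3); 3→4: 4^4 + 2 = 258; 258−1 = 257
i=2: 257 = 4^4 + 1 (b=4); 4→5: 5^5 + 1 = 3126; 3126−1 = 3125
i=3: 3125 = 5^5 (b=5); 5→6: 6^6 = 46656; 46656−1 = 46655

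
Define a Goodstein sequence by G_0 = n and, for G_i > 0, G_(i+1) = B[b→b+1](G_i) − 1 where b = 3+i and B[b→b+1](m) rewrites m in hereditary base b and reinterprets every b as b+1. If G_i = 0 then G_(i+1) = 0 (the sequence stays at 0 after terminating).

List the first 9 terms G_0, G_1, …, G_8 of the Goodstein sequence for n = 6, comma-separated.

6, 7, 7, 7, 7, 7, 6, 5, 4

i=0: 6 = 2·3 (b=3); 3→4: 2·4 = 8; 8−1 = 7
i=1: 7 = 4 + 3 (b=4); 4→5: 5 + 3 = 8; 8−1 = 7
i=2: 7 = 5 + 2 (b=5); 5→6: 6 + 2 = 8; 8−1 = 7
i=3: 7 = 6 + 1 (b=6); 6→7: 7 + 1 = 8; 8−1 = 7
i=4: 7 = 7 (b=7); 7→8: 8 = 8; 8−1 = 7
i=5: 7 = 7 (b=8); 8→9: 7 = 7; 7−1 = 6
i=6: 6 = 6 (b=9); 9→10: 6 = 6; 6−1 = 5
i=7: 5 = 5 (b=10); 10→11: 5 = 5; 5−1 = 4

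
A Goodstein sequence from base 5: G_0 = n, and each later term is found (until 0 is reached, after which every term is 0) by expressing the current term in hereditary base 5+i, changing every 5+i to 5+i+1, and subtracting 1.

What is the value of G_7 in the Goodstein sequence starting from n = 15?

23

i=0: 15 = 3·5 (b=5); 5→6: 3·6 = 18; 18−1 = 17
i=1: 17 = 2·6 + 5 (b=6); 6→7: 2·7 + 5 = 19; 19−1 = 18
i=2: 18 = 2·7 + 4 (b=7); 7→8: 2·8 + 4 = 20; 20−1 = 19
i=3: 19 = 2·8 + 3 (b=8); 8→9: 2·9 + 3 = 21; 21−1 = 20
i=4: 20 = 2·9 + 2 (b=9); 9→10: 2·10 + 2 = 22; 22−1 = 21
i=5: 21 = 2·10 + 1 (b=10); 10→11: 2·11 + 1 = 23; 23−1 = 22
i=6: 22 = 2·11 (b=11); 11→12: 2·12 = 24; 24−1 = 23
i=7: 23 = 12 + 11 (b=12); 12→13: 13 + 11 = 24; 24−1 = 23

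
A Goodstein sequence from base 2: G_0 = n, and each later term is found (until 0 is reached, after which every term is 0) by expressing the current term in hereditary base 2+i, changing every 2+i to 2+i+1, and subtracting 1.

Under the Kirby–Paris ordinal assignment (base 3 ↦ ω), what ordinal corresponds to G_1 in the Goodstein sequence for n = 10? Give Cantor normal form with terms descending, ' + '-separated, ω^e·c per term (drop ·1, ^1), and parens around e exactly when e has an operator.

G_0 = 10. HB_2(10) = 2^(2 + 1) + 2. Bump = 84. G_1 = 83.
G_1 = 83. HB_3(83) = 3^(3 + 1) + 2. Bump = 1026. G_2 = 1025.

ω^(ω + 1) + 2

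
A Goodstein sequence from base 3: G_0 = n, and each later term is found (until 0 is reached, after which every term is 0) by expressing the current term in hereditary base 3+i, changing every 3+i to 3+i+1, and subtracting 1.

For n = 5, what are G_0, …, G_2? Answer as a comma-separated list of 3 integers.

5, 5, 5

(0) 5|_3 = 3 + 2 ↦ 4 + 2|_4 = 6 ⇒ 5
(1) 5|_4 = 4 + 1 ↦ 5 + 1|_5 = 6 ⇒ 5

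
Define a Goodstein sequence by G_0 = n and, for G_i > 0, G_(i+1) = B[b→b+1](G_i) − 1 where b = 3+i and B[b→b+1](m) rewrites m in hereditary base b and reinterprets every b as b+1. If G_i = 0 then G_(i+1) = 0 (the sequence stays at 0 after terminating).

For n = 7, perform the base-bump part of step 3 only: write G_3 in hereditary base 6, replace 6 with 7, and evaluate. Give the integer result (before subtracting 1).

i=0: 7 = 2·3 + 1 (b=3); 3→4: 2·4 + 1 = 9; 9−1 = 8
i=1: 8 = 2·4 (b=4); 4→5: 2·5 = 10; 10−1 = 9
i=2: 9 = 5 + 4 (b=5); 5→6: 6 + 4 = 10; 10−1 = 9
i=3: 9 = 6 + 3 (b=6); 6→7: 7 + 3 = 10; 10−1 = 9

10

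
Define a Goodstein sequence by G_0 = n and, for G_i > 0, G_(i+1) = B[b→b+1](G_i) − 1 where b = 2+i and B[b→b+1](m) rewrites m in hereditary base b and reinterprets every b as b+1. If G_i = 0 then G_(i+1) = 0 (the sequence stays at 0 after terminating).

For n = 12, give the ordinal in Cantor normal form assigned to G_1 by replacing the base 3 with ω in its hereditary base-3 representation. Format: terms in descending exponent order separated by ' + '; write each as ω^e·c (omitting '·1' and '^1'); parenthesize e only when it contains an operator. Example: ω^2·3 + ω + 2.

ω^(ω + 1) + ω^2·2 + ω·2 + 2

i=0: 12 = 2^(2 + 1) + 2^2 (b=2); 2→3: 3^(3 + 1) + 3^3 = 108; 108−1 = 107
i=1: 107 = 3^(3 + 1) + 2·3^2 + 2·3 + 2 (b=3); 3→4: 4^(4 + 1) + 2·4^2 + 2·4 + 2 = 1066; 1066−1 = 1065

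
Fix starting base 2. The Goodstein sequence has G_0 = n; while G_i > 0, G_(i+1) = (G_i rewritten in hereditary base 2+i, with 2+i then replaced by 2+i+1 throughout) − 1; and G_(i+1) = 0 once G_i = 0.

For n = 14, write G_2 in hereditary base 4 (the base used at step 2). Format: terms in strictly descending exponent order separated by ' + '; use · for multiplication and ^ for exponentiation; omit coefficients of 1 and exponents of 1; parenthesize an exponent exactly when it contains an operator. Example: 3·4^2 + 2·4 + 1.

4^(4 + 1) + 4^4 + 1

[0] 14 ≡ 2^(2 + 1) + 2^2 + 2 (base 2). Lift 3: 111. −1: 110.
[1] 110 ≡ 3^(3 + 1) + 3^3 + 2 (base 3). Lift 4: 1282. −1: 1281.
[2] 1281 ≡ 4^(4 + 1) + 4^4 + 1 (base 4). Lift 5: 18751. −1: 18750.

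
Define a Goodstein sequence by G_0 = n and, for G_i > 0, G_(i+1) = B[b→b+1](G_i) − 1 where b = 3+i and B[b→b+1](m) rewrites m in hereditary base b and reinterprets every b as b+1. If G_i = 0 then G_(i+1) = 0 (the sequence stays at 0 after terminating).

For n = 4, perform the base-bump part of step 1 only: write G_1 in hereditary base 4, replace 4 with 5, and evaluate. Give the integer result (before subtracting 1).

5

[0] 4 ≡ 3 + 1 (base 3). Lift 4: 5. −1: 4.
[1] 4 ≡ 4 (base 4). Lift 5: 5. −1: 4.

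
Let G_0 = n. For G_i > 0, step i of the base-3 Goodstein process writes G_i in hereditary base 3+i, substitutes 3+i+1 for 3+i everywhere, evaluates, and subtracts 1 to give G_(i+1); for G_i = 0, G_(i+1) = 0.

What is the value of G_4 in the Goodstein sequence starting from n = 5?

4

base 3: 5 = 3 + 2; at 4: 4 + 2 = 6; next = 5
base 4: 5 = 4 + 1; at 5: 5 + 1 = 6; next = 5
base 5: 5 = 5; at 6: 6 = 6; next = 5
base 6: 5 = 5; at 7: 5 = 5; next = 4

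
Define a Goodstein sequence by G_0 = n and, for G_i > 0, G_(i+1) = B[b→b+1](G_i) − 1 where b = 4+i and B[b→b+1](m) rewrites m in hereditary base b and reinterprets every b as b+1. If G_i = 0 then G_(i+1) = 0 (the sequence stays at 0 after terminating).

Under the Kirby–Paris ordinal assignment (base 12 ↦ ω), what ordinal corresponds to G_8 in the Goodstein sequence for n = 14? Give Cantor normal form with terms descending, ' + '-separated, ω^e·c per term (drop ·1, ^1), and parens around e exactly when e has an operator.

[0] 14 ≡ 3·4 + 2 (base 4). Lift 5: 17. −1: 16.
[1] 16 ≡ 3·5 + 1 (base 5). Lift 6: 19. −1: 18.
[2] 18 ≡ 3·6 (base 6). Lift 7: 21. −1: 20.
[3] 20 ≡ 2·7 + 6 (base 7). Lift 8: 22. −1: 21.
[4] 21 ≡ 2·8 + 5 (base 8). Lift 9: 23. −1: 22.
[5] 22 ≡ 2·9 + 4 (base 9). Lift 10: 24. −1: 23.
[6] 23 ≡ 2·10 + 3 (base 10). Lift 11: 25. −1: 24.
[7] 24 ≡ 2·11 + 2 (base 11). Lift 12: 26. −1: 25.

ω·2 + 1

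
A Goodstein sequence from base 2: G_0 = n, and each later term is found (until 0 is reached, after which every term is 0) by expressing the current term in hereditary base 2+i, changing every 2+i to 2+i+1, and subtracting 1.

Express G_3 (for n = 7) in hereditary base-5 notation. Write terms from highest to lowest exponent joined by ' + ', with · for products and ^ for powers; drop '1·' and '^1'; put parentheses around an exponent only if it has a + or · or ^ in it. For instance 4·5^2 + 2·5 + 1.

5^5 + 2

[0] 7 ≡ 2^2 + 2 + 1 (base 2). Lift 3: 31. −1: 30.
[1] 30 ≡ 3^3 + 3 (base 3). Lift 4: 260. −1: 259.
[2] 259 ≡ 4^4 + 3 (base 4). Lift 5: 3128. −1: 3127.
[3] 3127 ≡ 5^5 + 2 (base 5). Lift 6: 46658. −1: 46657.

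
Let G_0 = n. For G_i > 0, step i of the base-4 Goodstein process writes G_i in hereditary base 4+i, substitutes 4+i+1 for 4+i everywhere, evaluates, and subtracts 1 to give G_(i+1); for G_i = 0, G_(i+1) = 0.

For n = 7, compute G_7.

G_0 = 7. HB_4(7) = 4 + 3. Bump = 8. G_1 = 7.
G_1 = 7. HB_5(7) = 5 + 2. Bump = 8. G_2 = 7.
G_2 = 7. HB_6(7) = 6 + 1. Bump = 8. G_3 = 7.
G_3 = 7. HB_7(7) = 7. Bump = 8. G_4 = 7.
G_4 = 7. HB_8(7) = 7. Bump = 7. G_5 = 6.
G_5 = 6. HB_9(6) = 6. Bump = 6. G_6 = 5.
G_6 = 5. HB_10(5) = 5. Bump = 5. G_7 = 4.
G_7 = 4. HB_11(4) = 4. Bump = 4. G_8 = 3.

4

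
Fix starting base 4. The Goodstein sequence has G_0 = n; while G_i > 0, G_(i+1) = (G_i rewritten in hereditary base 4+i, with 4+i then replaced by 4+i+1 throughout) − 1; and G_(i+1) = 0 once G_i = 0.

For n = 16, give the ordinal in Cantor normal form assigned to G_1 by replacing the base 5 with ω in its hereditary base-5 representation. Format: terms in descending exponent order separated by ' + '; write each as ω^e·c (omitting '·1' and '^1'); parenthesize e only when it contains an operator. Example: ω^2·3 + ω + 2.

ω·4 + 4

base 4: 16 = 4^2; at 5: 5^2 = 25; next = 24
base 5: 24 = 4·5 + 4; at 6: 4·6 + 4 = 28; next = 27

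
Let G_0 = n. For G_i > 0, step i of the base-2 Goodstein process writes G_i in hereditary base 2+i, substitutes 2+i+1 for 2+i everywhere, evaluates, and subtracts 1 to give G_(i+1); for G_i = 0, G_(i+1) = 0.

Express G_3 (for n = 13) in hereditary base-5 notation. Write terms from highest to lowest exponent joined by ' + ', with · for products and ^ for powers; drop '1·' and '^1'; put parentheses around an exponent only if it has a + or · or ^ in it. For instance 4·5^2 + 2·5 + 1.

5^(5 + 1) + 3·5^3 + 3·5^2 + 3·5 + 2

step 0: 13 = 2^(2 + 1) + 2^2 + 1; sub 3 for 2: 3^(3 + 1) + 3^3 + 1; = 109; G_1 = 109−1 = 108
step 1: 108 = 3^(3 + 1) + 3^3; sub 4 for 3: 4^(4 + 1) + 4^4; = 1280; G_2 = 1280−1 = 1279
step 2: 1279 = 4^(4 + 1) + 3·4^3 + 3·4^2 + 3·4 + 3; sub 5 for 4: 5^(5 + 1) + 3·5^3 + 3·5^2 + 3·5 + 3; = 16093; G_3 = 16093−1 = 16092
step 3: 16092 = 5^(5 + 1) + 3·5^3 + 3·5^2 + 3·5 + 2; sub 6 for 5: 6^(6 + 1) + 3·6^3 + 3·6^2 + 3·6 + 2; = 280712; G_4 = 280712−1 = 280711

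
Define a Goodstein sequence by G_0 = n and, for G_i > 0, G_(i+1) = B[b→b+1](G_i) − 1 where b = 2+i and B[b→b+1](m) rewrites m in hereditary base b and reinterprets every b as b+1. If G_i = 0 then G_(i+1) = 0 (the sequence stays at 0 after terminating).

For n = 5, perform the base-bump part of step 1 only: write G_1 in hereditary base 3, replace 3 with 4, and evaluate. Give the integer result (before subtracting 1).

256

[0] 5 ≡ 2^2 + 1 (base 2). Lift 3: 28. −1: 27.
[1] 27 ≡ 3^3 (base 3). Lift 4: 256. −1: 255.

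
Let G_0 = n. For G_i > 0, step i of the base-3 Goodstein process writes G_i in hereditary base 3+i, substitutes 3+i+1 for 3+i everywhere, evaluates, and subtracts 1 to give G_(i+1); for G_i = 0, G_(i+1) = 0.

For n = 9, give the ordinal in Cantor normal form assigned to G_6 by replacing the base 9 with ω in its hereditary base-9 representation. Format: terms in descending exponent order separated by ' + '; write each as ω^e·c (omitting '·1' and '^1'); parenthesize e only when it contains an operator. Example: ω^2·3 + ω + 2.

i=0: 9 = 3^2 (b=3); 3→4: 4^2 = 16; 16−1 = 15
i=1: 15 = 3·4 + 3 (b=4); 4→5: 3·5 + 3 = 18; 18−1 = 17
i=2: 17 = 3·5 + 2 (b=5); 5→6: 3·6 + 2 = 20; 20−1 = 19
i=3: 19 = 3·6 + 1 (b=6); 6→7: 3·7 + 1 = 22; 22−1 = 21
i=4: 21 = 3·7 (b=7); 7→8: 3·8 = 24; 24−1 = 23
i=5: 23 = 2·8 + 7 (b=8); 8→9: 2·9 + 7 = 25; 25−1 = 24
i=6: 24 = 2·9 + 6 (b=9); 9→10: 2·10 + 6 = 26; 26−1 = 25

ω·2 + 6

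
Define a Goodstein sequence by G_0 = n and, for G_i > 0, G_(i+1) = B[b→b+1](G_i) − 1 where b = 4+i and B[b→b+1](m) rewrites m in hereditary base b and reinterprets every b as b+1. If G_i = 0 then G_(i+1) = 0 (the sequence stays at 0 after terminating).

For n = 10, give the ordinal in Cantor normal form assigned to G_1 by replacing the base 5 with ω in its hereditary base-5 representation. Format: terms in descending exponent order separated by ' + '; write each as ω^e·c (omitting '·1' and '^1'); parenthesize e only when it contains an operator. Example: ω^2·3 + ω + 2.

ω·2 + 1

base 4: 10 = 2·4 + 2; at 5: 2·5 + 2 = 12; next = 11
base 5: 11 = 2·5 + 1; at 6: 2·6 + 1 = 13; next = 12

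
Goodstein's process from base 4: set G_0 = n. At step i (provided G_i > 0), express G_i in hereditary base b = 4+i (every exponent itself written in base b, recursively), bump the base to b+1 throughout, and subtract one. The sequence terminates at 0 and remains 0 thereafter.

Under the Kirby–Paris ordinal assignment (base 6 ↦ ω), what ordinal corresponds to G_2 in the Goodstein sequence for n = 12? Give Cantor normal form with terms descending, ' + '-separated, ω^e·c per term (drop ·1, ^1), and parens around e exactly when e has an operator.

ω·2 + 3

G_0=12  [base 4] 3·4  →[4↦5]→  3·5 = 15  −1 ⇒ G_1=14
G_1=14  [base 5] 2·5 + 4  →[5↦6]→  2·6 + 4 = 16  −1 ⇒ G_2=15
G_2=15  [base 6] 2·6 + 3  →[6↦7]→  2·7 + 3 = 17  −1 ⇒ G_3=16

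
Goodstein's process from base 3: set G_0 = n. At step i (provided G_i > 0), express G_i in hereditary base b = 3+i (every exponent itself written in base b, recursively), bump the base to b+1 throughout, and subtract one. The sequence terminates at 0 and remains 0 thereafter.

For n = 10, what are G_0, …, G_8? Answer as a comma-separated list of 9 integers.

G_0 = 10. HB_3(10) = 3^2 + 1. Bump = 17. G_1 = 16.
G_1 = 16. HB_4(16) = 4^2. Bump = 25. G_2 = 24.
G_2 = 24. HB_5(24) = 4·5 + 4. Bump = 28. G_3 = 27.
G_3 = 27. HB_6(27) = 4·6 + 3. Bump = 31. G_4 = 30.
G_4 = 30. HB_7(30) = 4·7 + 2. Bump = 34. G_5 = 33.
G_5 = 33. HB_8(33) = 4·8 + 1. Bump = 37. G_6 = 36.
G_6 = 36. HB_9(36) = 4·9. Bump = 40. G_7 = 39.
G_7 = 39. HB_10(39) = 3·10 + 9. Bump = 42. G_8 = 41.

10, 16, 24, 27, 30, 33, 36, 39, 41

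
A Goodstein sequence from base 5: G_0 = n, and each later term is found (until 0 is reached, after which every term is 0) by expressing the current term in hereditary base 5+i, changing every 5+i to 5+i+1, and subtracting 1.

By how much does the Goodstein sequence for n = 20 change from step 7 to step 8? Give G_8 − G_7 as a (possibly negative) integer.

base 5: 20 = 4·5; at 6: 4·6 = 24; next = 23
base 6: 23 = 3·6 + 5; at 7: 3·7 + 5 = 26; next = 25
base 7: 25 = 3·7 + 4; at 8: 3·8 + 4 = 28; next = 27
base 8: 27 = 3·8 + 3; at 9: 3·9 + 3 = 30; next = 29
base 9: 29 = 3·9 + 2; at 10: 3·10 + 2 = 32; next = 31
base 10: 31 = 3·10 + 1; at 11: 3·11 + 1 = 34; next = 33
base 11: 33 = 3·11; at 12: 3·12 = 36; next = 35
base 12: 35 = 2·12 + 11; at 13: 2·13 + 11 = 37; next = 36

1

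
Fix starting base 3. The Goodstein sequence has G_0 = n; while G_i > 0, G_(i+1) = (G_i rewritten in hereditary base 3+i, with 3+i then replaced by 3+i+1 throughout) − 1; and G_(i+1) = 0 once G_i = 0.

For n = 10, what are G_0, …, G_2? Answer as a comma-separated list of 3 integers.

G_0 = 10. HB_3(10) = 3^2 + 1. Bump = 17. G_1 = 16.
G_1 = 16. HB_4(16) = 4^2. Bump = 25. G_2 = 24.

10, 16, 24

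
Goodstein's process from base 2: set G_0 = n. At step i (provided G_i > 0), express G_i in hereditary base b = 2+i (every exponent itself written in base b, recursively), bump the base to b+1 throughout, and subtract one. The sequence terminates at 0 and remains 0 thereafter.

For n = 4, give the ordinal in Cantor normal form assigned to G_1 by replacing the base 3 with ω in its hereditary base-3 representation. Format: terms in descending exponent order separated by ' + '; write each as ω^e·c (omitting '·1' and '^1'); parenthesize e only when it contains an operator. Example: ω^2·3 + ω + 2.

ω^2·2 + ω·2 + 2

step 0: 4 = 2^2; sub 3 for 2: 3^3; = 27; G_1 = 27−1 = 26
step 1: 26 = 2·3^2 + 2·3 + 2; sub 4 for 3: 2·4^2 + 2·4 + 2; = 42; G_2 = 42−1 = 41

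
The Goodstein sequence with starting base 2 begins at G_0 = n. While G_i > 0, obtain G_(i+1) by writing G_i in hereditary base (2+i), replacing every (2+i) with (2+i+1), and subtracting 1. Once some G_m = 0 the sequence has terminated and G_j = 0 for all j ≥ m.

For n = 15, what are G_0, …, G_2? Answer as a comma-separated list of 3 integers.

15, 111, 1283

G_0 = 15. HB_2(15) = 2^(2 + 1) + 2^2 + 2 + 1. Bump = 112. G_1 = 111.
G_1 = 111. HB_3(111) = 3^(3 + 1) + 3^3 + 3. Bump = 1284. G_2 = 1283.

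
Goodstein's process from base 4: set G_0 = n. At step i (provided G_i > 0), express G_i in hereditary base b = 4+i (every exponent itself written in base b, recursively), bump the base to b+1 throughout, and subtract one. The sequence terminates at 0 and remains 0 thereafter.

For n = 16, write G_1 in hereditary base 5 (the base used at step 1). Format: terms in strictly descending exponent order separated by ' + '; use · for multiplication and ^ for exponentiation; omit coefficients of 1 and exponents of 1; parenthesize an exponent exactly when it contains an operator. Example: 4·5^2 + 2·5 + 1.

4·5 + 4

(0) 16|_4 = 4^2 ↦ 5^2|_5 = 25 ⇒ 24
(1) 24|_5 = 4·5 + 4 ↦ 4·6 + 4|_6 = 28 ⇒ 27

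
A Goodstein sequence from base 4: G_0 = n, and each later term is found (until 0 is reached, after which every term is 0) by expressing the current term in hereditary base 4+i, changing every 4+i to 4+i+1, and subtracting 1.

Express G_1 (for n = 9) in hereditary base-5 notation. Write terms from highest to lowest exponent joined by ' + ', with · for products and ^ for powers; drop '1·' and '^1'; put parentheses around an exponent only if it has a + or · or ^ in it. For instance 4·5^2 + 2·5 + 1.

G_0 = 9. HB_4(9) = 2·4 + 1. Bump = 11. G_1 = 10.
G_1 = 10. HB_5(10) = 2·5. Bump = 12. G_2 = 11.

2·5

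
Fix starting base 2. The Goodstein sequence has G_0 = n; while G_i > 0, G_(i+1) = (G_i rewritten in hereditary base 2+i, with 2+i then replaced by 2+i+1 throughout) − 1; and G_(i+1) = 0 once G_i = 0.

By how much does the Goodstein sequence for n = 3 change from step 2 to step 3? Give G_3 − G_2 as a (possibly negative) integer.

G_0=3  [base 2] 2 + 1  →[2↦3]→  3 + 1 = 4  −1 ⇒ G_1=3
G_1=3  [base 3] 3  →[3↦4]→  4 = 4  −1 ⇒ G_2=3
G_2=3  [base 4] 3  →[4↦5]→  3 = 3  −1 ⇒ G_3=2

-1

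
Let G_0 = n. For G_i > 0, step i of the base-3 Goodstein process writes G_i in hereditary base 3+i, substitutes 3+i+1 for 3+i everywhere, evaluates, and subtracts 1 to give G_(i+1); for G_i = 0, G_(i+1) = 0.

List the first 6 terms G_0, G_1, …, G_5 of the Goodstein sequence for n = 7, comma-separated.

step 0: 7 = 2·3 + 1; sub 4 for 3: 2·4 + 1; = 9; G_1 = 9−1 = 8
step 1: 8 = 2·4; sub 5 for 4: 2·5; = 10; G_2 = 10−1 = 9
step 2: 9 = 5 + 4; sub 6 for 5: 6 + 4; = 10; G_3 = 10−1 = 9
step 3: 9 = 6 + 3; sub 7 for 6: 7 + 3; = 10; G_4 = 10−1 = 9
step 4: 9 = 7 + 2; sub 8 for 7: 8 + 2; = 10; G_5 = 10−1 = 9

7, 8, 9, 9, 9, 9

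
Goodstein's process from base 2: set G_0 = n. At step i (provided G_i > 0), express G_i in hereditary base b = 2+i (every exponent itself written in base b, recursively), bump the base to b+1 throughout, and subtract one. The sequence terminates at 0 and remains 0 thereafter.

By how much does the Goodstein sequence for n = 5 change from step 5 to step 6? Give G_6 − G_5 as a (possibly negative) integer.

[0] 5 ≡ 2^2 + 1 (base 2). Lift 3: 28. −1: 27.
[1] 27 ≡ 3^3 (base 3). Lift 4: 256. −1: 255.
[2] 255 ≡ 3·4^3 + 3·4^2 + 3·4 + 3 (base 4). Lift 5: 468. −1: 467.
[3] 467 ≡ 3·5^3 + 3·5^2 + 3·5 + 2 (base 5). Lift 6: 776. −1: 775.
[4] 775 ≡ 3·6^3 + 3·6^2 + 3·6 + 1 (base 6). Lift 7: 1198. −1: 1197.
[5] 1197 ≡ 3·7^3 + 3·7^2 + 3·7 (base 7). Lift 8: 1752. −1: 1751.

554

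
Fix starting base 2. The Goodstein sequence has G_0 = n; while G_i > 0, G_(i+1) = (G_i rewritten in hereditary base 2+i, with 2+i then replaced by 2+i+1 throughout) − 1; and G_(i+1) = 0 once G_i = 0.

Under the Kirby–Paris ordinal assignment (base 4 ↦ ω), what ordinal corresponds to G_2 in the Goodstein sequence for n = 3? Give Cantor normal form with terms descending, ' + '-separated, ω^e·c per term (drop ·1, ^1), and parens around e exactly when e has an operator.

3

3 —HB2→ 2 + 1 —bump→ 3 + 1 = 4 —(−1)→ 3
3 —HB3→ 3 —bump→ 4 = 4 —(−1)→ 3
3 —HB4→ 3 —bump→ 3 = 3 —(−1)→ 2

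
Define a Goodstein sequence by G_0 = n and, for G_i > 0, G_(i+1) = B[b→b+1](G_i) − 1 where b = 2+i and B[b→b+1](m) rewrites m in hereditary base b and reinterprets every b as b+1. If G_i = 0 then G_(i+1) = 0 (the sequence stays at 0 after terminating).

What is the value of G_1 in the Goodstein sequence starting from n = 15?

111

(0) 15|_2 = 2^(2 + 1) + 2^2 + 2 + 1 ↦ 3^(3 + 1) + 3^3 + 3 + 1|_3 = 112 ⇒ 111
(1) 111|_3 = 3^(3 + 1) + 3^3 + 3 ↦ 4^(4 + 1) + 4^4 + 4|_4 = 1284 ⇒ 1283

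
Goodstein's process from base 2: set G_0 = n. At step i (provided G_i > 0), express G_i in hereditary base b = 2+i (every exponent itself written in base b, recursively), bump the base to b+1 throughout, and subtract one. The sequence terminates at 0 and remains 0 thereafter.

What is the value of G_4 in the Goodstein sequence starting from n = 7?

i=0: 7 = 2^2 + 2 + 1 (b=2); 2→3: 3^3 + 3 + 1 = 31; 31−1 = 30
i=1: 30 = 3^3 + 3 (b=3); 3→4: 4^4 + 4 = 260; 260−1 = 259
i=2: 259 = 4^4 + 3 (b=4); 4→5: 5^5 + 3 = 3128; 3128−1 = 3127
i=3: 3127 = 5^5 + 2 (b=5); 5→6: 6^6 + 2 = 46658; 46658−1 = 46657

46657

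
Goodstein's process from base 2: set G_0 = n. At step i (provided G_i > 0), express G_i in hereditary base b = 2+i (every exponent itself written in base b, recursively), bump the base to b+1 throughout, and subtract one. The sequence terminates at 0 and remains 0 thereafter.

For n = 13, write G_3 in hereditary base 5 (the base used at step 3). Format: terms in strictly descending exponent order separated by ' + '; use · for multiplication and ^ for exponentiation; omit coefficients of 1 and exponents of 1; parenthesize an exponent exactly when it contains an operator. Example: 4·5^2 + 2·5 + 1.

5^(5 + 1) + 3·5^3 + 3·5^2 + 3·5 + 2

G_0=13  [base 2] 2^(2 + 1) + 2^2 + 1  →[2↦3]→  3^(3 + 1) + 3^3 + 1 = 109  −1 ⇒ G_1=108
G_1=108  [base 3] 3^(3 + 1) + 3^3  →[3↦4]→  4^(4 + 1) + 4^4 = 1280  −1 ⇒ G_2=1279
G_2=1279  [base 4] 4^(4 + 1) + 3·4^3 + 3·4^2 + 3·4 + 3  →[4↦5]→  5^(5 + 1) + 3·5^3 + 3·5^2 + 3·5 + 3 = 16093  −1 ⇒ G_3=16092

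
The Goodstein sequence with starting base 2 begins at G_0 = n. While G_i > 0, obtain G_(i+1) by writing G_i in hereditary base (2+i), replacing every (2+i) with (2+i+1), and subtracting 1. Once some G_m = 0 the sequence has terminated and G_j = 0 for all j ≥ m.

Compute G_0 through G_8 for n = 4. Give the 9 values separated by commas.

4, 26, 41, 60, 83, 109, 139, 173, 211

step 0: 4 = 2^2; sub 3 for 2: 3^3; = 27; G_1 = 27−1 = 26
step 1: 26 = 2·3^2 + 2·3 + 2; sub 4 for 3: 2·4^2 + 2·4 + 2; = 42; G_2 = 42−1 = 41
step 2: 41 = 2·4^2 + 2·4 + 1; sub 5 for 4: 2·5^2 + 2·5 + 1; = 61; G_3 = 61−1 = 60
step 3: 60 = 2·5^2 + 2·5; sub 6 for 5: 2·6^2 + 2·6; = 84; G_4 = 84−1 = 83
step 4: 83 = 2·6^2 + 6 + 5; sub 7 for 6: 2·7^2 + 7 + 5; = 110; G_5 = 110−1 = 109
step 5: 109 = 2·7^2 + 7 + 4; sub 8 for 7: 2·8^2 + 8 + 4; = 140; G_6 = 140−1 = 139
step 6: 139 = 2·8^2 + 8 + 3; sub 9 for 8: 2·9^2 + 9 + 3; = 174; G_7 = 174−1 = 173
step 7: 173 = 2·9^2 + 9 + 2; sub 10 for 9: 2·10^2 + 10 + 2; = 212; G_8 = 212−1 = 211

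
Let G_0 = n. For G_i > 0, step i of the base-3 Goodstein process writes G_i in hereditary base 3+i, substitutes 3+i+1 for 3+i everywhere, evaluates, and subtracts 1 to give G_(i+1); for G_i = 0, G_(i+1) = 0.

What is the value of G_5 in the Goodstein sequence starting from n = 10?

33

i=0: 10 = 3^2 + 1 (b=3); 3→4: 4^2 + 1 = 17; 17−1 = 16
i=1: 16 = 4^2 (b=4); 4→5: 5^2 = 25; 25−1 = 24
i=2: 24 = 4·5 + 4 (b=5); 5→6: 4·6 + 4 = 28; 28−1 = 27
i=3: 27 = 4·6 + 3 (b=6); 6→7: 4·7 + 3 = 31; 31−1 = 30
i=4: 30 = 4·7 + 2 (b=7); 7→8: 4·8 + 2 = 34; 34−1 = 33
i=5: 33 = 4·8 + 1 (b=8); 8→9: 4·9 + 1 = 37; 37−1 = 36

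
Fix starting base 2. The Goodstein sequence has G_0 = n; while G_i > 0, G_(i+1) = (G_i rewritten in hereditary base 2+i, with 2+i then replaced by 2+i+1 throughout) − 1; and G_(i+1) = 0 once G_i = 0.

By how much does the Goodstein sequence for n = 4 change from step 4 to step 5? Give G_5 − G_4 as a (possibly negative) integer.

(0) 4|_2 = 2^2 ↦ 3^3|_3 = 27 ⇒ 26
(1) 26|_3 = 2·3^2 + 2·3 + 2 ↦ 2·4^2 + 2·4 + 2|_4 = 42 ⇒ 41
(2) 41|_4 = 2·4^2 + 2·4 + 1 ↦ 2·5^2 + 2·5 + 1|_5 = 61 ⇒ 60
(3) 60|_5 = 2·5^2 + 2·5 ↦ 2·6^2 + 2·6|_6 = 84 ⇒ 83
(4) 83|_6 = 2·6^2 + 6 + 5 ↦ 2·7^2 + 7 + 5|_7 = 110 ⇒ 109

26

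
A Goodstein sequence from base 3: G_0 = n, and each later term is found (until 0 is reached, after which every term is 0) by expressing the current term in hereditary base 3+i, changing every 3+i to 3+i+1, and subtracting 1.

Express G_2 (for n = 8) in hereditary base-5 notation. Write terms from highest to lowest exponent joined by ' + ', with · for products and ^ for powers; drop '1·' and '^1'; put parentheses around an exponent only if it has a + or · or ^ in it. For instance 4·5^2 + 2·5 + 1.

i=0: 8 = 2·3 + 2 (b=3); 3→4: 2·4 + 2 = 10; 10−1 = 9
i=1: 9 = 2·4 + 1 (b=4); 4→5: 2·5 + 1 = 11; 11−1 = 10
i=2: 10 = 2·5 (b=5); 5→6: 2·6 = 12; 12−1 = 11

2·5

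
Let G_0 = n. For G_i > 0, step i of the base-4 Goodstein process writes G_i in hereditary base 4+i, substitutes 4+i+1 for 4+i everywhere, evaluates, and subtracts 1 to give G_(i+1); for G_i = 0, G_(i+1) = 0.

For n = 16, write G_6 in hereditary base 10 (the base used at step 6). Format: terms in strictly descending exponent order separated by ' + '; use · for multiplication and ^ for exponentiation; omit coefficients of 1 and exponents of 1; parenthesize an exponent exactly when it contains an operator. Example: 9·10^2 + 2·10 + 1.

G_0=16  [base 4] 4^2  →[4↦5]→  5^2 = 25  −1 ⇒ G_1=24
G_1=24  [base 5] 4·5 + 4  →[5↦6]→  4·6 + 4 = 28  −1 ⇒ G_2=27
G_2=27  [base 6] 4·6 + 3  →[6↦7]→  4·7 + 3 = 31  −1 ⇒ G_3=30
G_3=30  [base 7] 4·7 + 2  →[7↦8]→  4·8 + 2 = 34  −1 ⇒ G_4=33
G_4=33  [base 8] 4·8 + 1  →[8↦9]→  4·9 + 1 = 37  −1 ⇒ G_5=36
G_5=36  [base 9] 4·9  →[9↦10]→  4·10 = 40  −1 ⇒ G_6=39
G_6=39  [base 10] 3·10 + 9  →[10↦11]→  3·11 + 9 = 42  −1 ⇒ G_7=41

3·10 + 9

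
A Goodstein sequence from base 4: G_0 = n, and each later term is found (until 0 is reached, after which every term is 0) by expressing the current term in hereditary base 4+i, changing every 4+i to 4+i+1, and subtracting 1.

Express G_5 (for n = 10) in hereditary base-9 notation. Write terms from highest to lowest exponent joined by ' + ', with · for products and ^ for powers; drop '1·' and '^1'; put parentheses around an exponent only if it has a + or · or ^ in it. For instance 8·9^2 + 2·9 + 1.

9 + 4

i=0: 10 = 2·4 + 2 (b=4); 4→5: 2·5 + 2 = 12; 12−1 = 11
i=1: 11 = 2·5 + 1 (b=5); 5→6: 2·6 + 1 = 13; 13−1 = 12
i=2: 12 = 2·6 (b=6); 6→7: 2·7 = 14; 14−1 = 13
i=3: 13 = 7 + 6 (b=7); 7→8: 8 + 6 = 14; 14−1 = 13
i=4: 13 = 8 + 5 (b=8); 8→9: 9 + 5 = 14; 14−1 = 13
i=5: 13 = 9 + 4 (b=9); 9→10: 10 + 4 = 14; 14−1 = 13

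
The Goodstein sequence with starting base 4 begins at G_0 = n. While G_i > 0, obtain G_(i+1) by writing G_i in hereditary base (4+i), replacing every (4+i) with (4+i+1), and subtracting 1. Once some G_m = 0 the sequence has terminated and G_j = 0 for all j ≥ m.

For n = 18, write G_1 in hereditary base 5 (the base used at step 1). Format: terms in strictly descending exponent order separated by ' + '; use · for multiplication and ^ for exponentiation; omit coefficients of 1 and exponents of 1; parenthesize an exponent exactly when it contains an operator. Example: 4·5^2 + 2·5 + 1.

5^2 + 1

base 4: 18 = 4^2 + 2; at 5: 5^2 + 2 = 27; next = 26
base 5: 26 = 5^2 + 1; at 6: 6^2 + 1 = 37; next = 36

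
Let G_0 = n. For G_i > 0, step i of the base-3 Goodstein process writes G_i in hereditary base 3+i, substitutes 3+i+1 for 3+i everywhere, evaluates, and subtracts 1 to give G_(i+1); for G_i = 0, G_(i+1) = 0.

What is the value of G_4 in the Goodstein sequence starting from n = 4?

[0] 4 ≡ 3 + 1 (base 3). Lift 4: 5. −1: 4.
[1] 4 ≡ 4 (base 4). Lift 5: 5. −1: 4.
[2] 4 ≡ 4 (base 5). Lift 6: 4. −1: 3.
[3] 3 ≡ 3 (base 6). Lift 7: 3. −1: 2.

2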